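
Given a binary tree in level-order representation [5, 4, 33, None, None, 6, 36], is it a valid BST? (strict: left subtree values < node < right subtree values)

Level-order array: [5, 4, 33, None, None, 6, 36]
Validate using subtree bounds (lo, hi): at each node, require lo < value < hi,
then recurse left with hi=value and right with lo=value.
Preorder trace (stopping at first violation):
  at node 5 with bounds (-inf, +inf): OK
  at node 4 with bounds (-inf, 5): OK
  at node 33 with bounds (5, +inf): OK
  at node 6 with bounds (5, 33): OK
  at node 36 with bounds (33, +inf): OK
No violation found at any node.
Result: Valid BST


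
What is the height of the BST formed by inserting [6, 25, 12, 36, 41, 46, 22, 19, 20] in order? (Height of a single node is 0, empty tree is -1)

Insertion order: [6, 25, 12, 36, 41, 46, 22, 19, 20]
Tree (level-order array): [6, None, 25, 12, 36, None, 22, None, 41, 19, None, None, 46, None, 20]
Compute height bottom-up (empty subtree = -1):
  height(20) = 1 + max(-1, -1) = 0
  height(19) = 1 + max(-1, 0) = 1
  height(22) = 1 + max(1, -1) = 2
  height(12) = 1 + max(-1, 2) = 3
  height(46) = 1 + max(-1, -1) = 0
  height(41) = 1 + max(-1, 0) = 1
  height(36) = 1 + max(-1, 1) = 2
  height(25) = 1 + max(3, 2) = 4
  height(6) = 1 + max(-1, 4) = 5
Height = 5


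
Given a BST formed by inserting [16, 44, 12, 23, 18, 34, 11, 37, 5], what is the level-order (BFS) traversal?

Tree insertion order: [16, 44, 12, 23, 18, 34, 11, 37, 5]
Tree (level-order array): [16, 12, 44, 11, None, 23, None, 5, None, 18, 34, None, None, None, None, None, 37]
BFS from the root, enqueuing left then right child of each popped node:
  queue [16] -> pop 16, enqueue [12, 44], visited so far: [16]
  queue [12, 44] -> pop 12, enqueue [11], visited so far: [16, 12]
  queue [44, 11] -> pop 44, enqueue [23], visited so far: [16, 12, 44]
  queue [11, 23] -> pop 11, enqueue [5], visited so far: [16, 12, 44, 11]
  queue [23, 5] -> pop 23, enqueue [18, 34], visited so far: [16, 12, 44, 11, 23]
  queue [5, 18, 34] -> pop 5, enqueue [none], visited so far: [16, 12, 44, 11, 23, 5]
  queue [18, 34] -> pop 18, enqueue [none], visited so far: [16, 12, 44, 11, 23, 5, 18]
  queue [34] -> pop 34, enqueue [37], visited so far: [16, 12, 44, 11, 23, 5, 18, 34]
  queue [37] -> pop 37, enqueue [none], visited so far: [16, 12, 44, 11, 23, 5, 18, 34, 37]
Result: [16, 12, 44, 11, 23, 5, 18, 34, 37]


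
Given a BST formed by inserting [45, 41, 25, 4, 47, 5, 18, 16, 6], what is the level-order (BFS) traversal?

Tree insertion order: [45, 41, 25, 4, 47, 5, 18, 16, 6]
Tree (level-order array): [45, 41, 47, 25, None, None, None, 4, None, None, 5, None, 18, 16, None, 6]
BFS from the root, enqueuing left then right child of each popped node:
  queue [45] -> pop 45, enqueue [41, 47], visited so far: [45]
  queue [41, 47] -> pop 41, enqueue [25], visited so far: [45, 41]
  queue [47, 25] -> pop 47, enqueue [none], visited so far: [45, 41, 47]
  queue [25] -> pop 25, enqueue [4], visited so far: [45, 41, 47, 25]
  queue [4] -> pop 4, enqueue [5], visited so far: [45, 41, 47, 25, 4]
  queue [5] -> pop 5, enqueue [18], visited so far: [45, 41, 47, 25, 4, 5]
  queue [18] -> pop 18, enqueue [16], visited so far: [45, 41, 47, 25, 4, 5, 18]
  queue [16] -> pop 16, enqueue [6], visited so far: [45, 41, 47, 25, 4, 5, 18, 16]
  queue [6] -> pop 6, enqueue [none], visited so far: [45, 41, 47, 25, 4, 5, 18, 16, 6]
Result: [45, 41, 47, 25, 4, 5, 18, 16, 6]


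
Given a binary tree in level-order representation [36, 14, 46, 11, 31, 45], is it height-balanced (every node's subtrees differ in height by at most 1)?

Tree (level-order array): [36, 14, 46, 11, 31, 45]
Definition: a tree is height-balanced if, at every node, |h(left) - h(right)| <= 1 (empty subtree has height -1).
Bottom-up per-node check:
  node 11: h_left=-1, h_right=-1, diff=0 [OK], height=0
  node 31: h_left=-1, h_right=-1, diff=0 [OK], height=0
  node 14: h_left=0, h_right=0, diff=0 [OK], height=1
  node 45: h_left=-1, h_right=-1, diff=0 [OK], height=0
  node 46: h_left=0, h_right=-1, diff=1 [OK], height=1
  node 36: h_left=1, h_right=1, diff=0 [OK], height=2
All nodes satisfy the balance condition.
Result: Balanced


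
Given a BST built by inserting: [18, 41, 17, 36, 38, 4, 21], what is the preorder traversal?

Tree insertion order: [18, 41, 17, 36, 38, 4, 21]
Tree (level-order array): [18, 17, 41, 4, None, 36, None, None, None, 21, 38]
Preorder traversal: [18, 17, 4, 41, 36, 21, 38]


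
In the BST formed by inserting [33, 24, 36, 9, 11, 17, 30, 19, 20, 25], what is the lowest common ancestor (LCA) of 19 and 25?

Tree insertion order: [33, 24, 36, 9, 11, 17, 30, 19, 20, 25]
Tree (level-order array): [33, 24, 36, 9, 30, None, None, None, 11, 25, None, None, 17, None, None, None, 19, None, 20]
In a BST, the LCA of p=19, q=25 is the first node v on the
root-to-leaf path with p <= v <= q (go left if both < v, right if both > v).
Walk from root:
  at 33: both 19 and 25 < 33, go left
  at 24: 19 <= 24 <= 25, this is the LCA
LCA = 24


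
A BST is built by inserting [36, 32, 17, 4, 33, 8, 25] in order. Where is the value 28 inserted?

Starting tree (level order): [36, 32, None, 17, 33, 4, 25, None, None, None, 8]
Insertion path: 36 -> 32 -> 17 -> 25
Result: insert 28 as right child of 25
Final tree (level order): [36, 32, None, 17, 33, 4, 25, None, None, None, 8, None, 28]


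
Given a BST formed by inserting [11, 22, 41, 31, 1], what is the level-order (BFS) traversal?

Tree insertion order: [11, 22, 41, 31, 1]
Tree (level-order array): [11, 1, 22, None, None, None, 41, 31]
BFS from the root, enqueuing left then right child of each popped node:
  queue [11] -> pop 11, enqueue [1, 22], visited so far: [11]
  queue [1, 22] -> pop 1, enqueue [none], visited so far: [11, 1]
  queue [22] -> pop 22, enqueue [41], visited so far: [11, 1, 22]
  queue [41] -> pop 41, enqueue [31], visited so far: [11, 1, 22, 41]
  queue [31] -> pop 31, enqueue [none], visited so far: [11, 1, 22, 41, 31]
Result: [11, 1, 22, 41, 31]


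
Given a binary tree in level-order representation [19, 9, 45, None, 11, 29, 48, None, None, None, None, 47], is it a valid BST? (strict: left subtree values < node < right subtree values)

Level-order array: [19, 9, 45, None, 11, 29, 48, None, None, None, None, 47]
Validate using subtree bounds (lo, hi): at each node, require lo < value < hi,
then recurse left with hi=value and right with lo=value.
Preorder trace (stopping at first violation):
  at node 19 with bounds (-inf, +inf): OK
  at node 9 with bounds (-inf, 19): OK
  at node 11 with bounds (9, 19): OK
  at node 45 with bounds (19, +inf): OK
  at node 29 with bounds (19, 45): OK
  at node 48 with bounds (45, +inf): OK
  at node 47 with bounds (45, 48): OK
No violation found at any node.
Result: Valid BST


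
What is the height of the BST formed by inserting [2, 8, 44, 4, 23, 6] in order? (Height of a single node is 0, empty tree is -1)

Insertion order: [2, 8, 44, 4, 23, 6]
Tree (level-order array): [2, None, 8, 4, 44, None, 6, 23]
Compute height bottom-up (empty subtree = -1):
  height(6) = 1 + max(-1, -1) = 0
  height(4) = 1 + max(-1, 0) = 1
  height(23) = 1 + max(-1, -1) = 0
  height(44) = 1 + max(0, -1) = 1
  height(8) = 1 + max(1, 1) = 2
  height(2) = 1 + max(-1, 2) = 3
Height = 3


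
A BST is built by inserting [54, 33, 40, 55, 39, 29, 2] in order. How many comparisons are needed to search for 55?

Search path for 55: 54 -> 55
Found: True
Comparisons: 2


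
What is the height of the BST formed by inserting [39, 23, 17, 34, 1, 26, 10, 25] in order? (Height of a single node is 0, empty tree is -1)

Insertion order: [39, 23, 17, 34, 1, 26, 10, 25]
Tree (level-order array): [39, 23, None, 17, 34, 1, None, 26, None, None, 10, 25]
Compute height bottom-up (empty subtree = -1):
  height(10) = 1 + max(-1, -1) = 0
  height(1) = 1 + max(-1, 0) = 1
  height(17) = 1 + max(1, -1) = 2
  height(25) = 1 + max(-1, -1) = 0
  height(26) = 1 + max(0, -1) = 1
  height(34) = 1 + max(1, -1) = 2
  height(23) = 1 + max(2, 2) = 3
  height(39) = 1 + max(3, -1) = 4
Height = 4


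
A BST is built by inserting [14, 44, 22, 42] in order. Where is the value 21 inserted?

Starting tree (level order): [14, None, 44, 22, None, None, 42]
Insertion path: 14 -> 44 -> 22
Result: insert 21 as left child of 22
Final tree (level order): [14, None, 44, 22, None, 21, 42]


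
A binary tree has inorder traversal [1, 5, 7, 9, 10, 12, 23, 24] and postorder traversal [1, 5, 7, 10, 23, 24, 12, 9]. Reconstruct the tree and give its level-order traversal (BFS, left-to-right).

Inorder:   [1, 5, 7, 9, 10, 12, 23, 24]
Postorder: [1, 5, 7, 10, 23, 24, 12, 9]
Algorithm: postorder visits root last, so walk postorder right-to-left;
each value is the root of the current inorder slice — split it at that
value, recurse on the right subtree first, then the left.
Recursive splits:
  root=9; inorder splits into left=[1, 5, 7], right=[10, 12, 23, 24]
  root=12; inorder splits into left=[10], right=[23, 24]
  root=24; inorder splits into left=[23], right=[]
  root=23; inorder splits into left=[], right=[]
  root=10; inorder splits into left=[], right=[]
  root=7; inorder splits into left=[1, 5], right=[]
  root=5; inorder splits into left=[1], right=[]
  root=1; inorder splits into left=[], right=[]
Reconstructed level-order: [9, 7, 12, 5, 10, 24, 1, 23]


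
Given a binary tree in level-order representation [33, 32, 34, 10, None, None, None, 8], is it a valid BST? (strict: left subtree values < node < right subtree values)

Level-order array: [33, 32, 34, 10, None, None, None, 8]
Validate using subtree bounds (lo, hi): at each node, require lo < value < hi,
then recurse left with hi=value and right with lo=value.
Preorder trace (stopping at first violation):
  at node 33 with bounds (-inf, +inf): OK
  at node 32 with bounds (-inf, 33): OK
  at node 10 with bounds (-inf, 32): OK
  at node 8 with bounds (-inf, 10): OK
  at node 34 with bounds (33, +inf): OK
No violation found at any node.
Result: Valid BST


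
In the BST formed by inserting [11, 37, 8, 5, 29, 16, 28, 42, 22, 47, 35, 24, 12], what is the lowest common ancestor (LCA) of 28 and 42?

Tree insertion order: [11, 37, 8, 5, 29, 16, 28, 42, 22, 47, 35, 24, 12]
Tree (level-order array): [11, 8, 37, 5, None, 29, 42, None, None, 16, 35, None, 47, 12, 28, None, None, None, None, None, None, 22, None, None, 24]
In a BST, the LCA of p=28, q=42 is the first node v on the
root-to-leaf path with p <= v <= q (go left if both < v, right if both > v).
Walk from root:
  at 11: both 28 and 42 > 11, go right
  at 37: 28 <= 37 <= 42, this is the LCA
LCA = 37


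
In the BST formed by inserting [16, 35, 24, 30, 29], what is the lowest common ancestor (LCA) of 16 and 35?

Tree insertion order: [16, 35, 24, 30, 29]
Tree (level-order array): [16, None, 35, 24, None, None, 30, 29]
In a BST, the LCA of p=16, q=35 is the first node v on the
root-to-leaf path with p <= v <= q (go left if both < v, right if both > v).
Walk from root:
  at 16: 16 <= 16 <= 35, this is the LCA
LCA = 16


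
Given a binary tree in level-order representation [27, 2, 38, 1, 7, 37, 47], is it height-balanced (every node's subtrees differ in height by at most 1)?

Tree (level-order array): [27, 2, 38, 1, 7, 37, 47]
Definition: a tree is height-balanced if, at every node, |h(left) - h(right)| <= 1 (empty subtree has height -1).
Bottom-up per-node check:
  node 1: h_left=-1, h_right=-1, diff=0 [OK], height=0
  node 7: h_left=-1, h_right=-1, diff=0 [OK], height=0
  node 2: h_left=0, h_right=0, diff=0 [OK], height=1
  node 37: h_left=-1, h_right=-1, diff=0 [OK], height=0
  node 47: h_left=-1, h_right=-1, diff=0 [OK], height=0
  node 38: h_left=0, h_right=0, diff=0 [OK], height=1
  node 27: h_left=1, h_right=1, diff=0 [OK], height=2
All nodes satisfy the balance condition.
Result: Balanced


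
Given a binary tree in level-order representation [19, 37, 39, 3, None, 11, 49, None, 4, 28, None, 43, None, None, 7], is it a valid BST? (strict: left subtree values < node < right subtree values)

Level-order array: [19, 37, 39, 3, None, 11, 49, None, 4, 28, None, 43, None, None, 7]
Validate using subtree bounds (lo, hi): at each node, require lo < value < hi,
then recurse left with hi=value and right with lo=value.
Preorder trace (stopping at first violation):
  at node 19 with bounds (-inf, +inf): OK
  at node 37 with bounds (-inf, 19): VIOLATION
Node 37 violates its bound: not (-inf < 37 < 19).
Result: Not a valid BST


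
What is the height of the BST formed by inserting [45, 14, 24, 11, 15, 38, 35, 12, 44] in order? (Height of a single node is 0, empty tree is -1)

Insertion order: [45, 14, 24, 11, 15, 38, 35, 12, 44]
Tree (level-order array): [45, 14, None, 11, 24, None, 12, 15, 38, None, None, None, None, 35, 44]
Compute height bottom-up (empty subtree = -1):
  height(12) = 1 + max(-1, -1) = 0
  height(11) = 1 + max(-1, 0) = 1
  height(15) = 1 + max(-1, -1) = 0
  height(35) = 1 + max(-1, -1) = 0
  height(44) = 1 + max(-1, -1) = 0
  height(38) = 1 + max(0, 0) = 1
  height(24) = 1 + max(0, 1) = 2
  height(14) = 1 + max(1, 2) = 3
  height(45) = 1 + max(3, -1) = 4
Height = 4


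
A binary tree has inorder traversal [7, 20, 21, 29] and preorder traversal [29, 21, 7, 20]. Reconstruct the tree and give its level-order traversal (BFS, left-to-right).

Inorder:  [7, 20, 21, 29]
Preorder: [29, 21, 7, 20]
Algorithm: preorder visits root first, so consume preorder in order;
for each root, split the current inorder slice at that value into
left-subtree inorder and right-subtree inorder, then recurse.
Recursive splits:
  root=29; inorder splits into left=[7, 20, 21], right=[]
  root=21; inorder splits into left=[7, 20], right=[]
  root=7; inorder splits into left=[], right=[20]
  root=20; inorder splits into left=[], right=[]
Reconstructed level-order: [29, 21, 7, 20]


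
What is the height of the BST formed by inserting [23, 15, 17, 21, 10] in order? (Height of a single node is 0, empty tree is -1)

Insertion order: [23, 15, 17, 21, 10]
Tree (level-order array): [23, 15, None, 10, 17, None, None, None, 21]
Compute height bottom-up (empty subtree = -1):
  height(10) = 1 + max(-1, -1) = 0
  height(21) = 1 + max(-1, -1) = 0
  height(17) = 1 + max(-1, 0) = 1
  height(15) = 1 + max(0, 1) = 2
  height(23) = 1 + max(2, -1) = 3
Height = 3


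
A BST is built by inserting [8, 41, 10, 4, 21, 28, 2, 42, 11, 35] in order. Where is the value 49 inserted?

Starting tree (level order): [8, 4, 41, 2, None, 10, 42, None, None, None, 21, None, None, 11, 28, None, None, None, 35]
Insertion path: 8 -> 41 -> 42
Result: insert 49 as right child of 42
Final tree (level order): [8, 4, 41, 2, None, 10, 42, None, None, None, 21, None, 49, 11, 28, None, None, None, None, None, 35]


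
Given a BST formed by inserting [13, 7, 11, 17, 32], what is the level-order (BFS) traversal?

Tree insertion order: [13, 7, 11, 17, 32]
Tree (level-order array): [13, 7, 17, None, 11, None, 32]
BFS from the root, enqueuing left then right child of each popped node:
  queue [13] -> pop 13, enqueue [7, 17], visited so far: [13]
  queue [7, 17] -> pop 7, enqueue [11], visited so far: [13, 7]
  queue [17, 11] -> pop 17, enqueue [32], visited so far: [13, 7, 17]
  queue [11, 32] -> pop 11, enqueue [none], visited so far: [13, 7, 17, 11]
  queue [32] -> pop 32, enqueue [none], visited so far: [13, 7, 17, 11, 32]
Result: [13, 7, 17, 11, 32]


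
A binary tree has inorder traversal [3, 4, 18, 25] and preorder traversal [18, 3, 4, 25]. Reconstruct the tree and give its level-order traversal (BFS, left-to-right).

Inorder:  [3, 4, 18, 25]
Preorder: [18, 3, 4, 25]
Algorithm: preorder visits root first, so consume preorder in order;
for each root, split the current inorder slice at that value into
left-subtree inorder and right-subtree inorder, then recurse.
Recursive splits:
  root=18; inorder splits into left=[3, 4], right=[25]
  root=3; inorder splits into left=[], right=[4]
  root=4; inorder splits into left=[], right=[]
  root=25; inorder splits into left=[], right=[]
Reconstructed level-order: [18, 3, 25, 4]


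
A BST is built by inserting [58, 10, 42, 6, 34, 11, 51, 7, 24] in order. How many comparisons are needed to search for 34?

Search path for 34: 58 -> 10 -> 42 -> 34
Found: True
Comparisons: 4


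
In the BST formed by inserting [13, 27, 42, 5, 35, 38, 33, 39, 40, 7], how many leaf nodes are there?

Tree built from: [13, 27, 42, 5, 35, 38, 33, 39, 40, 7]
Tree (level-order array): [13, 5, 27, None, 7, None, 42, None, None, 35, None, 33, 38, None, None, None, 39, None, 40]
Rule: A leaf has 0 children.
Per-node child counts:
  node 13: 2 child(ren)
  node 5: 1 child(ren)
  node 7: 0 child(ren)
  node 27: 1 child(ren)
  node 42: 1 child(ren)
  node 35: 2 child(ren)
  node 33: 0 child(ren)
  node 38: 1 child(ren)
  node 39: 1 child(ren)
  node 40: 0 child(ren)
Matching nodes: [7, 33, 40]
Count of leaf nodes: 3


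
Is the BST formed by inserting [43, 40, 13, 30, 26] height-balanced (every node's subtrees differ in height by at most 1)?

Tree (level-order array): [43, 40, None, 13, None, None, 30, 26]
Definition: a tree is height-balanced if, at every node, |h(left) - h(right)| <= 1 (empty subtree has height -1).
Bottom-up per-node check:
  node 26: h_left=-1, h_right=-1, diff=0 [OK], height=0
  node 30: h_left=0, h_right=-1, diff=1 [OK], height=1
  node 13: h_left=-1, h_right=1, diff=2 [FAIL (|-1-1|=2 > 1)], height=2
  node 40: h_left=2, h_right=-1, diff=3 [FAIL (|2--1|=3 > 1)], height=3
  node 43: h_left=3, h_right=-1, diff=4 [FAIL (|3--1|=4 > 1)], height=4
Node 13 violates the condition: |-1 - 1| = 2 > 1.
Result: Not balanced


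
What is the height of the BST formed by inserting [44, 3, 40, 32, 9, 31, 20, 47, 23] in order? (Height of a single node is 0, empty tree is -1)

Insertion order: [44, 3, 40, 32, 9, 31, 20, 47, 23]
Tree (level-order array): [44, 3, 47, None, 40, None, None, 32, None, 9, None, None, 31, 20, None, None, 23]
Compute height bottom-up (empty subtree = -1):
  height(23) = 1 + max(-1, -1) = 0
  height(20) = 1 + max(-1, 0) = 1
  height(31) = 1 + max(1, -1) = 2
  height(9) = 1 + max(-1, 2) = 3
  height(32) = 1 + max(3, -1) = 4
  height(40) = 1 + max(4, -1) = 5
  height(3) = 1 + max(-1, 5) = 6
  height(47) = 1 + max(-1, -1) = 0
  height(44) = 1 + max(6, 0) = 7
Height = 7


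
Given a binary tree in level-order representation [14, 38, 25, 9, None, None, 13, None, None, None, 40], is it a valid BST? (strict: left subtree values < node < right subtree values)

Level-order array: [14, 38, 25, 9, None, None, 13, None, None, None, 40]
Validate using subtree bounds (lo, hi): at each node, require lo < value < hi,
then recurse left with hi=value and right with lo=value.
Preorder trace (stopping at first violation):
  at node 14 with bounds (-inf, +inf): OK
  at node 38 with bounds (-inf, 14): VIOLATION
Node 38 violates its bound: not (-inf < 38 < 14).
Result: Not a valid BST


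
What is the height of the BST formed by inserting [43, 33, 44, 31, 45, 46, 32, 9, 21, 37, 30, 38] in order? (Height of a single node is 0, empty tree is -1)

Insertion order: [43, 33, 44, 31, 45, 46, 32, 9, 21, 37, 30, 38]
Tree (level-order array): [43, 33, 44, 31, 37, None, 45, 9, 32, None, 38, None, 46, None, 21, None, None, None, None, None, None, None, 30]
Compute height bottom-up (empty subtree = -1):
  height(30) = 1 + max(-1, -1) = 0
  height(21) = 1 + max(-1, 0) = 1
  height(9) = 1 + max(-1, 1) = 2
  height(32) = 1 + max(-1, -1) = 0
  height(31) = 1 + max(2, 0) = 3
  height(38) = 1 + max(-1, -1) = 0
  height(37) = 1 + max(-1, 0) = 1
  height(33) = 1 + max(3, 1) = 4
  height(46) = 1 + max(-1, -1) = 0
  height(45) = 1 + max(-1, 0) = 1
  height(44) = 1 + max(-1, 1) = 2
  height(43) = 1 + max(4, 2) = 5
Height = 5


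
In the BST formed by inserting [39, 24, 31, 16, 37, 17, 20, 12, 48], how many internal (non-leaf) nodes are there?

Tree built from: [39, 24, 31, 16, 37, 17, 20, 12, 48]
Tree (level-order array): [39, 24, 48, 16, 31, None, None, 12, 17, None, 37, None, None, None, 20]
Rule: An internal node has at least one child.
Per-node child counts:
  node 39: 2 child(ren)
  node 24: 2 child(ren)
  node 16: 2 child(ren)
  node 12: 0 child(ren)
  node 17: 1 child(ren)
  node 20: 0 child(ren)
  node 31: 1 child(ren)
  node 37: 0 child(ren)
  node 48: 0 child(ren)
Matching nodes: [39, 24, 16, 17, 31]
Count of internal (non-leaf) nodes: 5


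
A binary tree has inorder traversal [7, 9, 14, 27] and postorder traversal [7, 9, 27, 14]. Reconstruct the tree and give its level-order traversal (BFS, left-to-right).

Inorder:   [7, 9, 14, 27]
Postorder: [7, 9, 27, 14]
Algorithm: postorder visits root last, so walk postorder right-to-left;
each value is the root of the current inorder slice — split it at that
value, recurse on the right subtree first, then the left.
Recursive splits:
  root=14; inorder splits into left=[7, 9], right=[27]
  root=27; inorder splits into left=[], right=[]
  root=9; inorder splits into left=[7], right=[]
  root=7; inorder splits into left=[], right=[]
Reconstructed level-order: [14, 9, 27, 7]


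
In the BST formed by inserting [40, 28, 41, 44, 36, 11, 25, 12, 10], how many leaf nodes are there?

Tree built from: [40, 28, 41, 44, 36, 11, 25, 12, 10]
Tree (level-order array): [40, 28, 41, 11, 36, None, 44, 10, 25, None, None, None, None, None, None, 12]
Rule: A leaf has 0 children.
Per-node child counts:
  node 40: 2 child(ren)
  node 28: 2 child(ren)
  node 11: 2 child(ren)
  node 10: 0 child(ren)
  node 25: 1 child(ren)
  node 12: 0 child(ren)
  node 36: 0 child(ren)
  node 41: 1 child(ren)
  node 44: 0 child(ren)
Matching nodes: [10, 12, 36, 44]
Count of leaf nodes: 4


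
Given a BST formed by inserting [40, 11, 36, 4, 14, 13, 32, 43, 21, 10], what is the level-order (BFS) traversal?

Tree insertion order: [40, 11, 36, 4, 14, 13, 32, 43, 21, 10]
Tree (level-order array): [40, 11, 43, 4, 36, None, None, None, 10, 14, None, None, None, 13, 32, None, None, 21]
BFS from the root, enqueuing left then right child of each popped node:
  queue [40] -> pop 40, enqueue [11, 43], visited so far: [40]
  queue [11, 43] -> pop 11, enqueue [4, 36], visited so far: [40, 11]
  queue [43, 4, 36] -> pop 43, enqueue [none], visited so far: [40, 11, 43]
  queue [4, 36] -> pop 4, enqueue [10], visited so far: [40, 11, 43, 4]
  queue [36, 10] -> pop 36, enqueue [14], visited so far: [40, 11, 43, 4, 36]
  queue [10, 14] -> pop 10, enqueue [none], visited so far: [40, 11, 43, 4, 36, 10]
  queue [14] -> pop 14, enqueue [13, 32], visited so far: [40, 11, 43, 4, 36, 10, 14]
  queue [13, 32] -> pop 13, enqueue [none], visited so far: [40, 11, 43, 4, 36, 10, 14, 13]
  queue [32] -> pop 32, enqueue [21], visited so far: [40, 11, 43, 4, 36, 10, 14, 13, 32]
  queue [21] -> pop 21, enqueue [none], visited so far: [40, 11, 43, 4, 36, 10, 14, 13, 32, 21]
Result: [40, 11, 43, 4, 36, 10, 14, 13, 32, 21]


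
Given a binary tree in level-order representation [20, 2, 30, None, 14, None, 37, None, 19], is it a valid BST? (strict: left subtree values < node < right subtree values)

Level-order array: [20, 2, 30, None, 14, None, 37, None, 19]
Validate using subtree bounds (lo, hi): at each node, require lo < value < hi,
then recurse left with hi=value and right with lo=value.
Preorder trace (stopping at first violation):
  at node 20 with bounds (-inf, +inf): OK
  at node 2 with bounds (-inf, 20): OK
  at node 14 with bounds (2, 20): OK
  at node 19 with bounds (14, 20): OK
  at node 30 with bounds (20, +inf): OK
  at node 37 with bounds (30, +inf): OK
No violation found at any node.
Result: Valid BST


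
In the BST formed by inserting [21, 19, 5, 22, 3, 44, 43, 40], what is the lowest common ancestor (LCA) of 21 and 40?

Tree insertion order: [21, 19, 5, 22, 3, 44, 43, 40]
Tree (level-order array): [21, 19, 22, 5, None, None, 44, 3, None, 43, None, None, None, 40]
In a BST, the LCA of p=21, q=40 is the first node v on the
root-to-leaf path with p <= v <= q (go left if both < v, right if both > v).
Walk from root:
  at 21: 21 <= 21 <= 40, this is the LCA
LCA = 21


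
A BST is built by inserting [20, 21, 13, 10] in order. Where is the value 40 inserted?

Starting tree (level order): [20, 13, 21, 10]
Insertion path: 20 -> 21
Result: insert 40 as right child of 21
Final tree (level order): [20, 13, 21, 10, None, None, 40]


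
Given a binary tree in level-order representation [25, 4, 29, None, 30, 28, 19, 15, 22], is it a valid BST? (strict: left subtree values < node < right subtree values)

Level-order array: [25, 4, 29, None, 30, 28, 19, 15, 22]
Validate using subtree bounds (lo, hi): at each node, require lo < value < hi,
then recurse left with hi=value and right with lo=value.
Preorder trace (stopping at first violation):
  at node 25 with bounds (-inf, +inf): OK
  at node 4 with bounds (-inf, 25): OK
  at node 30 with bounds (4, 25): VIOLATION
Node 30 violates its bound: not (4 < 30 < 25).
Result: Not a valid BST


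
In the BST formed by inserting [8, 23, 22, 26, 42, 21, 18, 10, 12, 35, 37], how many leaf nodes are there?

Tree built from: [8, 23, 22, 26, 42, 21, 18, 10, 12, 35, 37]
Tree (level-order array): [8, None, 23, 22, 26, 21, None, None, 42, 18, None, 35, None, 10, None, None, 37, None, 12]
Rule: A leaf has 0 children.
Per-node child counts:
  node 8: 1 child(ren)
  node 23: 2 child(ren)
  node 22: 1 child(ren)
  node 21: 1 child(ren)
  node 18: 1 child(ren)
  node 10: 1 child(ren)
  node 12: 0 child(ren)
  node 26: 1 child(ren)
  node 42: 1 child(ren)
  node 35: 1 child(ren)
  node 37: 0 child(ren)
Matching nodes: [12, 37]
Count of leaf nodes: 2


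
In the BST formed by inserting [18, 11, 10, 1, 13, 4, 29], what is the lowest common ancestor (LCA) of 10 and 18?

Tree insertion order: [18, 11, 10, 1, 13, 4, 29]
Tree (level-order array): [18, 11, 29, 10, 13, None, None, 1, None, None, None, None, 4]
In a BST, the LCA of p=10, q=18 is the first node v on the
root-to-leaf path with p <= v <= q (go left if both < v, right if both > v).
Walk from root:
  at 18: 10 <= 18 <= 18, this is the LCA
LCA = 18


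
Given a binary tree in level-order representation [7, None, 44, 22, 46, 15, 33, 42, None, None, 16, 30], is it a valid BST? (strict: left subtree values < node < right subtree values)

Level-order array: [7, None, 44, 22, 46, 15, 33, 42, None, None, 16, 30]
Validate using subtree bounds (lo, hi): at each node, require lo < value < hi,
then recurse left with hi=value and right with lo=value.
Preorder trace (stopping at first violation):
  at node 7 with bounds (-inf, +inf): OK
  at node 44 with bounds (7, +inf): OK
  at node 22 with bounds (7, 44): OK
  at node 15 with bounds (7, 22): OK
  at node 16 with bounds (15, 22): OK
  at node 33 with bounds (22, 44): OK
  at node 30 with bounds (22, 33): OK
  at node 46 with bounds (44, +inf): OK
  at node 42 with bounds (44, 46): VIOLATION
Node 42 violates its bound: not (44 < 42 < 46).
Result: Not a valid BST


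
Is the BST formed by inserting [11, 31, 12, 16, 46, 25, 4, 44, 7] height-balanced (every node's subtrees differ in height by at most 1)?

Tree (level-order array): [11, 4, 31, None, 7, 12, 46, None, None, None, 16, 44, None, None, 25]
Definition: a tree is height-balanced if, at every node, |h(left) - h(right)| <= 1 (empty subtree has height -1).
Bottom-up per-node check:
  node 7: h_left=-1, h_right=-1, diff=0 [OK], height=0
  node 4: h_left=-1, h_right=0, diff=1 [OK], height=1
  node 25: h_left=-1, h_right=-1, diff=0 [OK], height=0
  node 16: h_left=-1, h_right=0, diff=1 [OK], height=1
  node 12: h_left=-1, h_right=1, diff=2 [FAIL (|-1-1|=2 > 1)], height=2
  node 44: h_left=-1, h_right=-1, diff=0 [OK], height=0
  node 46: h_left=0, h_right=-1, diff=1 [OK], height=1
  node 31: h_left=2, h_right=1, diff=1 [OK], height=3
  node 11: h_left=1, h_right=3, diff=2 [FAIL (|1-3|=2 > 1)], height=4
Node 12 violates the condition: |-1 - 1| = 2 > 1.
Result: Not balanced


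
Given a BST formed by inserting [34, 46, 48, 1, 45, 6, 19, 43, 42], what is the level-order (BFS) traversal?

Tree insertion order: [34, 46, 48, 1, 45, 6, 19, 43, 42]
Tree (level-order array): [34, 1, 46, None, 6, 45, 48, None, 19, 43, None, None, None, None, None, 42]
BFS from the root, enqueuing left then right child of each popped node:
  queue [34] -> pop 34, enqueue [1, 46], visited so far: [34]
  queue [1, 46] -> pop 1, enqueue [6], visited so far: [34, 1]
  queue [46, 6] -> pop 46, enqueue [45, 48], visited so far: [34, 1, 46]
  queue [6, 45, 48] -> pop 6, enqueue [19], visited so far: [34, 1, 46, 6]
  queue [45, 48, 19] -> pop 45, enqueue [43], visited so far: [34, 1, 46, 6, 45]
  queue [48, 19, 43] -> pop 48, enqueue [none], visited so far: [34, 1, 46, 6, 45, 48]
  queue [19, 43] -> pop 19, enqueue [none], visited so far: [34, 1, 46, 6, 45, 48, 19]
  queue [43] -> pop 43, enqueue [42], visited so far: [34, 1, 46, 6, 45, 48, 19, 43]
  queue [42] -> pop 42, enqueue [none], visited so far: [34, 1, 46, 6, 45, 48, 19, 43, 42]
Result: [34, 1, 46, 6, 45, 48, 19, 43, 42]


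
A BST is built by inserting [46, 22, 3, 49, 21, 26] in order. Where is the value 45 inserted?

Starting tree (level order): [46, 22, 49, 3, 26, None, None, None, 21]
Insertion path: 46 -> 22 -> 26
Result: insert 45 as right child of 26
Final tree (level order): [46, 22, 49, 3, 26, None, None, None, 21, None, 45]


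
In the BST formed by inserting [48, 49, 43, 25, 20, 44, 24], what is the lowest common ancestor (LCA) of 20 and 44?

Tree insertion order: [48, 49, 43, 25, 20, 44, 24]
Tree (level-order array): [48, 43, 49, 25, 44, None, None, 20, None, None, None, None, 24]
In a BST, the LCA of p=20, q=44 is the first node v on the
root-to-leaf path with p <= v <= q (go left if both < v, right if both > v).
Walk from root:
  at 48: both 20 and 44 < 48, go left
  at 43: 20 <= 43 <= 44, this is the LCA
LCA = 43


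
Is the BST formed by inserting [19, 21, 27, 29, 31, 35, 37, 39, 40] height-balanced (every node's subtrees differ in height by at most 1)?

Tree (level-order array): [19, None, 21, None, 27, None, 29, None, 31, None, 35, None, 37, None, 39, None, 40]
Definition: a tree is height-balanced if, at every node, |h(left) - h(right)| <= 1 (empty subtree has height -1).
Bottom-up per-node check:
  node 40: h_left=-1, h_right=-1, diff=0 [OK], height=0
  node 39: h_left=-1, h_right=0, diff=1 [OK], height=1
  node 37: h_left=-1, h_right=1, diff=2 [FAIL (|-1-1|=2 > 1)], height=2
  node 35: h_left=-1, h_right=2, diff=3 [FAIL (|-1-2|=3 > 1)], height=3
  node 31: h_left=-1, h_right=3, diff=4 [FAIL (|-1-3|=4 > 1)], height=4
  node 29: h_left=-1, h_right=4, diff=5 [FAIL (|-1-4|=5 > 1)], height=5
  node 27: h_left=-1, h_right=5, diff=6 [FAIL (|-1-5|=6 > 1)], height=6
  node 21: h_left=-1, h_right=6, diff=7 [FAIL (|-1-6|=7 > 1)], height=7
  node 19: h_left=-1, h_right=7, diff=8 [FAIL (|-1-7|=8 > 1)], height=8
Node 37 violates the condition: |-1 - 1| = 2 > 1.
Result: Not balanced


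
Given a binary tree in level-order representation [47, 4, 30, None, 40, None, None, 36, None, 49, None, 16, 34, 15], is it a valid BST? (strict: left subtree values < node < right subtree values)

Level-order array: [47, 4, 30, None, 40, None, None, 36, None, 49, None, 16, 34, 15]
Validate using subtree bounds (lo, hi): at each node, require lo < value < hi,
then recurse left with hi=value and right with lo=value.
Preorder trace (stopping at first violation):
  at node 47 with bounds (-inf, +inf): OK
  at node 4 with bounds (-inf, 47): OK
  at node 40 with bounds (4, 47): OK
  at node 36 with bounds (4, 40): OK
  at node 49 with bounds (4, 36): VIOLATION
Node 49 violates its bound: not (4 < 49 < 36).
Result: Not a valid BST


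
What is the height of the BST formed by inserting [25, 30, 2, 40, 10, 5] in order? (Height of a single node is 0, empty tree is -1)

Insertion order: [25, 30, 2, 40, 10, 5]
Tree (level-order array): [25, 2, 30, None, 10, None, 40, 5]
Compute height bottom-up (empty subtree = -1):
  height(5) = 1 + max(-1, -1) = 0
  height(10) = 1 + max(0, -1) = 1
  height(2) = 1 + max(-1, 1) = 2
  height(40) = 1 + max(-1, -1) = 0
  height(30) = 1 + max(-1, 0) = 1
  height(25) = 1 + max(2, 1) = 3
Height = 3


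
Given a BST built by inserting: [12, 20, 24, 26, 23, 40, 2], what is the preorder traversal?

Tree insertion order: [12, 20, 24, 26, 23, 40, 2]
Tree (level-order array): [12, 2, 20, None, None, None, 24, 23, 26, None, None, None, 40]
Preorder traversal: [12, 2, 20, 24, 23, 26, 40]


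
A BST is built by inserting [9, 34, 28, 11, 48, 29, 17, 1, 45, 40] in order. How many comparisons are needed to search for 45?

Search path for 45: 9 -> 34 -> 48 -> 45
Found: True
Comparisons: 4


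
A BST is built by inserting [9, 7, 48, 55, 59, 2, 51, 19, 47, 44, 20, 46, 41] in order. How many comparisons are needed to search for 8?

Search path for 8: 9 -> 7
Found: False
Comparisons: 2


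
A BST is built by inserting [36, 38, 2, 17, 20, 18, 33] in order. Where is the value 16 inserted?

Starting tree (level order): [36, 2, 38, None, 17, None, None, None, 20, 18, 33]
Insertion path: 36 -> 2 -> 17
Result: insert 16 as left child of 17
Final tree (level order): [36, 2, 38, None, 17, None, None, 16, 20, None, None, 18, 33]


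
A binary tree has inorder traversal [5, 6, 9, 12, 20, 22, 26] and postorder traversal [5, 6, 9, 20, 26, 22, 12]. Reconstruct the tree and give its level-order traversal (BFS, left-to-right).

Inorder:   [5, 6, 9, 12, 20, 22, 26]
Postorder: [5, 6, 9, 20, 26, 22, 12]
Algorithm: postorder visits root last, so walk postorder right-to-left;
each value is the root of the current inorder slice — split it at that
value, recurse on the right subtree first, then the left.
Recursive splits:
  root=12; inorder splits into left=[5, 6, 9], right=[20, 22, 26]
  root=22; inorder splits into left=[20], right=[26]
  root=26; inorder splits into left=[], right=[]
  root=20; inorder splits into left=[], right=[]
  root=9; inorder splits into left=[5, 6], right=[]
  root=6; inorder splits into left=[5], right=[]
  root=5; inorder splits into left=[], right=[]
Reconstructed level-order: [12, 9, 22, 6, 20, 26, 5]


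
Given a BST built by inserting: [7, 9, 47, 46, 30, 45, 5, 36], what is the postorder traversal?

Tree insertion order: [7, 9, 47, 46, 30, 45, 5, 36]
Tree (level-order array): [7, 5, 9, None, None, None, 47, 46, None, 30, None, None, 45, 36]
Postorder traversal: [5, 36, 45, 30, 46, 47, 9, 7]


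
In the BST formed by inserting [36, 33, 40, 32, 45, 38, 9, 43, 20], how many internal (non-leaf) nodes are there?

Tree built from: [36, 33, 40, 32, 45, 38, 9, 43, 20]
Tree (level-order array): [36, 33, 40, 32, None, 38, 45, 9, None, None, None, 43, None, None, 20]
Rule: An internal node has at least one child.
Per-node child counts:
  node 36: 2 child(ren)
  node 33: 1 child(ren)
  node 32: 1 child(ren)
  node 9: 1 child(ren)
  node 20: 0 child(ren)
  node 40: 2 child(ren)
  node 38: 0 child(ren)
  node 45: 1 child(ren)
  node 43: 0 child(ren)
Matching nodes: [36, 33, 32, 9, 40, 45]
Count of internal (non-leaf) nodes: 6


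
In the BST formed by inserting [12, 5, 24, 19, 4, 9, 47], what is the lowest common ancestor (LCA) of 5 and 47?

Tree insertion order: [12, 5, 24, 19, 4, 9, 47]
Tree (level-order array): [12, 5, 24, 4, 9, 19, 47]
In a BST, the LCA of p=5, q=47 is the first node v on the
root-to-leaf path with p <= v <= q (go left if both < v, right if both > v).
Walk from root:
  at 12: 5 <= 12 <= 47, this is the LCA
LCA = 12


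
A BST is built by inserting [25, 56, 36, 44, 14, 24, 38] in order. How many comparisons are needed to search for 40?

Search path for 40: 25 -> 56 -> 36 -> 44 -> 38
Found: False
Comparisons: 5


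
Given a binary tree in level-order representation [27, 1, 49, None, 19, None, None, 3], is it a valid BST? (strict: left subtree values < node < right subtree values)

Level-order array: [27, 1, 49, None, 19, None, None, 3]
Validate using subtree bounds (lo, hi): at each node, require lo < value < hi,
then recurse left with hi=value and right with lo=value.
Preorder trace (stopping at first violation):
  at node 27 with bounds (-inf, +inf): OK
  at node 1 with bounds (-inf, 27): OK
  at node 19 with bounds (1, 27): OK
  at node 3 with bounds (1, 19): OK
  at node 49 with bounds (27, +inf): OK
No violation found at any node.
Result: Valid BST


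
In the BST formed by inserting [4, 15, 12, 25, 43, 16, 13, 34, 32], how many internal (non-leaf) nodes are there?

Tree built from: [4, 15, 12, 25, 43, 16, 13, 34, 32]
Tree (level-order array): [4, None, 15, 12, 25, None, 13, 16, 43, None, None, None, None, 34, None, 32]
Rule: An internal node has at least one child.
Per-node child counts:
  node 4: 1 child(ren)
  node 15: 2 child(ren)
  node 12: 1 child(ren)
  node 13: 0 child(ren)
  node 25: 2 child(ren)
  node 16: 0 child(ren)
  node 43: 1 child(ren)
  node 34: 1 child(ren)
  node 32: 0 child(ren)
Matching nodes: [4, 15, 12, 25, 43, 34]
Count of internal (non-leaf) nodes: 6


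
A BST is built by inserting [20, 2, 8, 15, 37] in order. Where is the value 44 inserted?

Starting tree (level order): [20, 2, 37, None, 8, None, None, None, 15]
Insertion path: 20 -> 37
Result: insert 44 as right child of 37
Final tree (level order): [20, 2, 37, None, 8, None, 44, None, 15]


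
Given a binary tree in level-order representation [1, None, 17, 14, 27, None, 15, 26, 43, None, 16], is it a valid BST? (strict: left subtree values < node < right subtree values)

Level-order array: [1, None, 17, 14, 27, None, 15, 26, 43, None, 16]
Validate using subtree bounds (lo, hi): at each node, require lo < value < hi,
then recurse left with hi=value and right with lo=value.
Preorder trace (stopping at first violation):
  at node 1 with bounds (-inf, +inf): OK
  at node 17 with bounds (1, +inf): OK
  at node 14 with bounds (1, 17): OK
  at node 15 with bounds (14, 17): OK
  at node 16 with bounds (15, 17): OK
  at node 27 with bounds (17, +inf): OK
  at node 26 with bounds (17, 27): OK
  at node 43 with bounds (27, +inf): OK
No violation found at any node.
Result: Valid BST


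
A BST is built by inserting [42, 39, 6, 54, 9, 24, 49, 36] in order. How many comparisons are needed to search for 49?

Search path for 49: 42 -> 54 -> 49
Found: True
Comparisons: 3


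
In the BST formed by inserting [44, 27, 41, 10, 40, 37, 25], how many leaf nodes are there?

Tree built from: [44, 27, 41, 10, 40, 37, 25]
Tree (level-order array): [44, 27, None, 10, 41, None, 25, 40, None, None, None, 37]
Rule: A leaf has 0 children.
Per-node child counts:
  node 44: 1 child(ren)
  node 27: 2 child(ren)
  node 10: 1 child(ren)
  node 25: 0 child(ren)
  node 41: 1 child(ren)
  node 40: 1 child(ren)
  node 37: 0 child(ren)
Matching nodes: [25, 37]
Count of leaf nodes: 2


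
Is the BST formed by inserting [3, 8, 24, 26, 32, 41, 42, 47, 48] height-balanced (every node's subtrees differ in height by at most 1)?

Tree (level-order array): [3, None, 8, None, 24, None, 26, None, 32, None, 41, None, 42, None, 47, None, 48]
Definition: a tree is height-balanced if, at every node, |h(left) - h(right)| <= 1 (empty subtree has height -1).
Bottom-up per-node check:
  node 48: h_left=-1, h_right=-1, diff=0 [OK], height=0
  node 47: h_left=-1, h_right=0, diff=1 [OK], height=1
  node 42: h_left=-1, h_right=1, diff=2 [FAIL (|-1-1|=2 > 1)], height=2
  node 41: h_left=-1, h_right=2, diff=3 [FAIL (|-1-2|=3 > 1)], height=3
  node 32: h_left=-1, h_right=3, diff=4 [FAIL (|-1-3|=4 > 1)], height=4
  node 26: h_left=-1, h_right=4, diff=5 [FAIL (|-1-4|=5 > 1)], height=5
  node 24: h_left=-1, h_right=5, diff=6 [FAIL (|-1-5|=6 > 1)], height=6
  node 8: h_left=-1, h_right=6, diff=7 [FAIL (|-1-6|=7 > 1)], height=7
  node 3: h_left=-1, h_right=7, diff=8 [FAIL (|-1-7|=8 > 1)], height=8
Node 42 violates the condition: |-1 - 1| = 2 > 1.
Result: Not balanced


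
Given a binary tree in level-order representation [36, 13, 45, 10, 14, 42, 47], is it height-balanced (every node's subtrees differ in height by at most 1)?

Tree (level-order array): [36, 13, 45, 10, 14, 42, 47]
Definition: a tree is height-balanced if, at every node, |h(left) - h(right)| <= 1 (empty subtree has height -1).
Bottom-up per-node check:
  node 10: h_left=-1, h_right=-1, diff=0 [OK], height=0
  node 14: h_left=-1, h_right=-1, diff=0 [OK], height=0
  node 13: h_left=0, h_right=0, diff=0 [OK], height=1
  node 42: h_left=-1, h_right=-1, diff=0 [OK], height=0
  node 47: h_left=-1, h_right=-1, diff=0 [OK], height=0
  node 45: h_left=0, h_right=0, diff=0 [OK], height=1
  node 36: h_left=1, h_right=1, diff=0 [OK], height=2
All nodes satisfy the balance condition.
Result: Balanced
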